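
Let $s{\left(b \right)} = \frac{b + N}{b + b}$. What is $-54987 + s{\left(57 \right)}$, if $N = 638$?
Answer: $- \frac{6267823}{114} \approx -54981.0$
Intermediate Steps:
$s{\left(b \right)} = \frac{638 + b}{2 b}$ ($s{\left(b \right)} = \frac{b + 638}{b + b} = \frac{638 + b}{2 b}$)
$-54987 + s{\left(57 \right)} = -54987 + \frac{638 + 57}{2 \cdot 57} = -54987 + \frac{1}{2} \cdot \frac{1}{57} \cdot 695 = -54987 + \frac{695}{114} = - \frac{6267823}{114}$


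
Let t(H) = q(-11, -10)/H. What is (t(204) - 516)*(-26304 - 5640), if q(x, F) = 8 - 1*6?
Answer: 280207444/17 ≈ 1.6483e+7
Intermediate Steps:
q(x, F) = 2 (q(x, F) = 8 - 6 = 2)
t(H) = 2/H
(t(204) - 516)*(-26304 - 5640) = (2/204 - 516)*(-26304 - 5640) = (2*(1/204) - 516)*(-31944) = (1/102 - 516)*(-31944) = -52631/102*(-31944) = 280207444/17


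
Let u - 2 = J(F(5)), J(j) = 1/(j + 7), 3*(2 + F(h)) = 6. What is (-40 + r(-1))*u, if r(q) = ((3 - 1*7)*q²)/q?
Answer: -540/7 ≈ -77.143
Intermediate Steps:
F(h) = 0 (F(h) = -2 + (⅓)*6 = -2 + 2 = 0)
J(j) = 1/(7 + j)
r(q) = -4*q (r(q) = ((3 - 7)*q²)/q = (-4*q²)/q = -4*q)
u = 15/7 (u = 2 + 1/(7 + 0) = 2 + 1/7 = 2 + ⅐ = 15/7 ≈ 2.1429)
(-40 + r(-1))*u = (-40 - 4*(-1))*(15/7) = (-40 + 4)*(15/7) = -36*15/7 = -540/7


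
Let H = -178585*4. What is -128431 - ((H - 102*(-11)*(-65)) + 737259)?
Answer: -78420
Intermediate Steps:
H = -714340
-128431 - ((H - 102*(-11)*(-65)) + 737259) = -128431 - ((-714340 - 102*(-11)*(-65)) + 737259) = -128431 - ((-714340 + 1122*(-65)) + 737259) = -128431 - ((-714340 - 72930) + 737259) = -128431 - (-787270 + 737259) = -128431 - 1*(-50011) = -128431 + 50011 = -78420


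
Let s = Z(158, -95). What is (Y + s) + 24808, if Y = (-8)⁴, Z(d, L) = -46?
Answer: 28858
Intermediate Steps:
s = -46
Y = 4096
(Y + s) + 24808 = (4096 - 46) + 24808 = 4050 + 24808 = 28858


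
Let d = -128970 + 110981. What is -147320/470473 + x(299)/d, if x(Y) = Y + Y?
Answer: -2931482334/8463338797 ≈ -0.34637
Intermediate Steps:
x(Y) = 2*Y
d = -17989
-147320/470473 + x(299)/d = -147320/470473 + (2*299)/(-17989) = -147320*1/470473 + 598*(-1/17989) = -147320/470473 - 598/17989 = -2931482334/8463338797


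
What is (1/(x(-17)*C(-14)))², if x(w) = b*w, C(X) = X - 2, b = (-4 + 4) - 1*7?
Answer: 1/3625216 ≈ 2.7585e-7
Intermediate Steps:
b = -7 (b = 0 - 7 = -7)
C(X) = -2 + X
x(w) = -7*w
(1/(x(-17)*C(-14)))² = (1/(((-7*(-17)))*(-2 - 14)))² = (1/(119*(-16)))² = ((1/119)*(-1/16))² = (-1/1904)² = 1/3625216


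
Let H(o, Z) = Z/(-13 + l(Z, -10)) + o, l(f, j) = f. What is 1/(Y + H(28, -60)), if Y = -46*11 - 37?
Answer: -73/37535 ≈ -0.0019449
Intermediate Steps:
Y = -543 (Y = -506 - 37 = -543)
H(o, Z) = o + Z/(-13 + Z) (H(o, Z) = Z/(-13 + Z) + o = o + Z/(-13 + Z))
1/(Y + H(28, -60)) = 1/(-543 + (-60 - 13*28 - 60*28)/(-13 - 60)) = 1/(-543 + (-60 - 364 - 1680)/(-73)) = 1/(-543 - 1/73*(-2104)) = 1/(-543 + 2104/73) = 1/(-37535/73) = -73/37535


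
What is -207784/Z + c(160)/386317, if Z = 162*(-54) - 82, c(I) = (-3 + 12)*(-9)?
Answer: 40134888149/1705589555 ≈ 23.531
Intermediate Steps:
c(I) = -81 (c(I) = 9*(-9) = -81)
Z = -8830 (Z = -8748 - 82 = -8830)
-207784/Z + c(160)/386317 = -207784/(-8830) - 81/386317 = -207784*(-1/8830) - 81*1/386317 = 103892/4415 - 81/386317 = 40134888149/1705589555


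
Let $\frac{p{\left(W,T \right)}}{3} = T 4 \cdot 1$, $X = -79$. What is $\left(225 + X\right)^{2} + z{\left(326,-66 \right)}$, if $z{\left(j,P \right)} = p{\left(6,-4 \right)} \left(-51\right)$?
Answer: $23764$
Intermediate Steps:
$p{\left(W,T \right)} = 12 T$ ($p{\left(W,T \right)} = 3 T 4 \cdot 1 = 3 \cdot 4 T 1 = 3 \cdot 4 T = 12 T$)
$z{\left(j,P \right)} = 2448$ ($z{\left(j,P \right)} = 12 \left(-4\right) \left(-51\right) = \left(-48\right) \left(-51\right) = 2448$)
$\left(225 + X\right)^{2} + z{\left(326,-66 \right)} = \left(225 - 79\right)^{2} + 2448 = 146^{2} + 2448 = 21316 + 2448 = 23764$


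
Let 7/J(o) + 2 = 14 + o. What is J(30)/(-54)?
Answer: -1/324 ≈ -0.0030864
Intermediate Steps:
J(o) = 7/(12 + o) (J(o) = 7/(-2 + (14 + o)) = 7/(12 + o))
J(30)/(-54) = (7/(12 + 30))/(-54) = (7/42)*(-1/54) = (7*(1/42))*(-1/54) = (⅙)*(-1/54) = -1/324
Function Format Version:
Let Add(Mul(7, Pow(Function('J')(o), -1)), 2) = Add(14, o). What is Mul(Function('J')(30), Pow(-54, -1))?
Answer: Rational(-1, 324) ≈ -0.0030864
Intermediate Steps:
Function('J')(o) = Mul(7, Pow(Add(12, o), -1)) (Function('J')(o) = Mul(7, Pow(Add(-2, Add(14, o)), -1)) = Mul(7, Pow(Add(12, o), -1)))
Mul(Function('J')(30), Pow(-54, -1)) = Mul(Mul(7, Pow(Add(12, 30), -1)), Pow(-54, -1)) = Mul(Mul(7, Pow(42, -1)), Rational(-1, 54)) = Mul(Mul(7, Rational(1, 42)), Rational(-1, 54)) = Mul(Rational(1, 6), Rational(-1, 54)) = Rational(-1, 324)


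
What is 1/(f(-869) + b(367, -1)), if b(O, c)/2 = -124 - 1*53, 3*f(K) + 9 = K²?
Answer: 3/754090 ≈ 3.9783e-6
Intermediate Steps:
f(K) = -3 + K²/3
b(O, c) = -354 (b(O, c) = 2*(-124 - 1*53) = 2*(-124 - 53) = 2*(-177) = -354)
1/(f(-869) + b(367, -1)) = 1/((-3 + (⅓)*(-869)²) - 354) = 1/((-3 + (⅓)*755161) - 354) = 1/((-3 + 755161/3) - 354) = 1/(755152/3 - 354) = 1/(754090/3) = 3/754090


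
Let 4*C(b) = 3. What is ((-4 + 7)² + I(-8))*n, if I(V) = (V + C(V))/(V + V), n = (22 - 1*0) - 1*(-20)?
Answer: 12705/32 ≈ 397.03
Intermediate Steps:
C(b) = ¾ (C(b) = (¼)*3 = ¾)
n = 42 (n = (22 + 0) + 20 = 22 + 20 = 42)
I(V) = (¾ + V)/(2*V) (I(V) = (V + ¾)/(V + V) = (¾ + V)/((2*V)) = (¾ + V)*(1/(2*V)) = (¾ + V)/(2*V))
((-4 + 7)² + I(-8))*n = ((-4 + 7)² + (⅛)*(3 + 4*(-8))/(-8))*42 = (3² + (⅛)*(-⅛)*(3 - 32))*42 = (9 + (⅛)*(-⅛)*(-29))*42 = (9 + 29/64)*42 = (605/64)*42 = 12705/32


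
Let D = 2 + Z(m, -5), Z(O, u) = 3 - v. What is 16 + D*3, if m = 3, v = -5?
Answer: 46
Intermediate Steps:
Z(O, u) = 8 (Z(O, u) = 3 - 1*(-5) = 3 + 5 = 8)
D = 10 (D = 2 + 8 = 10)
16 + D*3 = 16 + 10*3 = 16 + 30 = 46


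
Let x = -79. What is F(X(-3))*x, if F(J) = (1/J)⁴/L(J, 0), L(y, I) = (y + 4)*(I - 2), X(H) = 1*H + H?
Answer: -79/5184 ≈ -0.015239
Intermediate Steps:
X(H) = 2*H (X(H) = H + H = 2*H)
L(y, I) = (-2 + I)*(4 + y) (L(y, I) = (4 + y)*(-2 + I) = (-2 + I)*(4 + y))
F(J) = 1/(J⁴*(-8 - 2*J)) (F(J) = (1/J)⁴/(-8 - 2*J + 4*0 + 0*J) = 1/(J⁴*(-8 - 2*J + 0 + 0)) = 1/(J⁴*(-8 - 2*J)))
F(X(-3))*x = -1/(2*(2*(-3))⁴*(4 + 2*(-3)))*(-79) = -½/((-6)⁴*(4 - 6))*(-79) = -½*1/1296/(-2)*(-79) = -½*1/1296*(-½)*(-79) = (1/5184)*(-79) = -79/5184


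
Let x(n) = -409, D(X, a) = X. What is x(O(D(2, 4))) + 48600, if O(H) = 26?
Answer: 48191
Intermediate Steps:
x(O(D(2, 4))) + 48600 = -409 + 48600 = 48191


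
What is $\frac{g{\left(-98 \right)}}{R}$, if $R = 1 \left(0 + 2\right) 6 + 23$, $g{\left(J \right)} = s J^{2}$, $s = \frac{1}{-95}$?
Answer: $- \frac{1372}{475} \approx -2.8884$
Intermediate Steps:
$s = - \frac{1}{95} \approx -0.010526$
$g{\left(J \right)} = - \frac{J^{2}}{95}$
$R = 35$ ($R = 1 \cdot 2 \cdot 6 + 23 = 1 \cdot 12 + 23 = 12 + 23 = 35$)
$\frac{g{\left(-98 \right)}}{R} = \frac{\left(- \frac{1}{95}\right) \left(-98\right)^{2}}{35} = \left(- \frac{1}{95}\right) 9604 \cdot \frac{1}{35} = \left(- \frac{9604}{95}\right) \frac{1}{35} = - \frac{1372}{475}$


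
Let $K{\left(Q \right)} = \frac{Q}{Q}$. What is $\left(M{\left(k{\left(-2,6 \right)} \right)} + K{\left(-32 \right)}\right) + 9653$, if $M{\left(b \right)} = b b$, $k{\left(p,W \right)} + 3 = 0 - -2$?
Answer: $9655$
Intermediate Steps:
$k{\left(p,W \right)} = -1$ ($k{\left(p,W \right)} = -3 + \left(0 - -2\right) = -3 + \left(0 + 2\right) = -3 + 2 = -1$)
$M{\left(b \right)} = b^{2}$
$K{\left(Q \right)} = 1$
$\left(M{\left(k{\left(-2,6 \right)} \right)} + K{\left(-32 \right)}\right) + 9653 = \left(\left(-1\right)^{2} + 1\right) + 9653 = \left(1 + 1\right) + 9653 = 2 + 9653 = 9655$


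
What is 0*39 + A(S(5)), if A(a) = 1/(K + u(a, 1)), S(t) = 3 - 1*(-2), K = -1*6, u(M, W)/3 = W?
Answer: -⅓ ≈ -0.33333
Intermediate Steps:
u(M, W) = 3*W
K = -6
S(t) = 5 (S(t) = 3 + 2 = 5)
A(a) = -⅓ (A(a) = 1/(-6 + 3*1) = 1/(-6 + 3) = 1/(-3) = -⅓)
0*39 + A(S(5)) = 0*39 - ⅓ = 0 - ⅓ = -⅓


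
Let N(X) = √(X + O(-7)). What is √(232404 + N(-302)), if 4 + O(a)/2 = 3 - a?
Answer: √(232404 + I*√290) ≈ 482.08 + 0.018*I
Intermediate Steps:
O(a) = -2 - 2*a (O(a) = -8 + 2*(3 - a) = -8 + (6 - 2*a) = -2 - 2*a)
N(X) = √(12 + X) (N(X) = √(X + (-2 - 2*(-7))) = √(X + (-2 + 14)) = √(X + 12) = √(12 + X))
√(232404 + N(-302)) = √(232404 + √(12 - 302)) = √(232404 + √(-290)) = √(232404 + I*√290)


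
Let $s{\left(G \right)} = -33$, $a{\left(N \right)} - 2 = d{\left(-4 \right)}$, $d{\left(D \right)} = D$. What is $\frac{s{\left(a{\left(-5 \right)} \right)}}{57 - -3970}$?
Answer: $- \frac{33}{4027} \approx -0.0081947$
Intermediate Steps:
$a{\left(N \right)} = -2$ ($a{\left(N \right)} = 2 - 4 = -2$)
$\frac{s{\left(a{\left(-5 \right)} \right)}}{57 - -3970} = - \frac{33}{57 - -3970} = - \frac{33}{57 + 3970} = - \frac{33}{4027}$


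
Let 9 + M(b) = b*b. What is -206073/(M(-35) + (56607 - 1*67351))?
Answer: 68691/3176 ≈ 21.628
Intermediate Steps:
M(b) = -9 + b² (M(b) = -9 + b*b = -9 + b²)
-206073/(M(-35) + (56607 - 1*67351)) = -206073/((-9 + (-35)²) + (56607 - 1*67351)) = -206073/((-9 + 1225) + (56607 - 67351)) = -206073/(1216 - 10744) = -206073/(-9528) = -206073*(-1/9528) = 68691/3176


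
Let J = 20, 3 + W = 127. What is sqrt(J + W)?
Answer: 12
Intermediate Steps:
W = 124 (W = -3 + 127 = 124)
sqrt(J + W) = sqrt(20 + 124) = sqrt(144) = 12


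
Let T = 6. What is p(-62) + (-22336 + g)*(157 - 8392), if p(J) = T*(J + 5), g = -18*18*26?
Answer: 253308258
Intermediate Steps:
g = -8424 (g = -324*26 = -8424)
p(J) = 30 + 6*J (p(J) = 6*(J + 5) = 6*(5 + J) = 30 + 6*J)
p(-62) + (-22336 + g)*(157 - 8392) = (30 + 6*(-62)) + (-22336 - 8424)*(157 - 8392) = (30 - 372) - 30760*(-8235) = -342 + 253308600 = 253308258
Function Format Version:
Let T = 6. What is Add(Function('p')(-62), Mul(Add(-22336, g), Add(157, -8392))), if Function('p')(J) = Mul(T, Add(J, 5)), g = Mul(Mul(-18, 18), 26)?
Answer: 253308258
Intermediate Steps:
g = -8424 (g = Mul(-324, 26) = -8424)
Function('p')(J) = Add(30, Mul(6, J)) (Function('p')(J) = Mul(6, Add(J, 5)) = Mul(6, Add(5, J)) = Add(30, Mul(6, J)))
Add(Function('p')(-62), Mul(Add(-22336, g), Add(157, -8392))) = Add(Add(30, Mul(6, -62)), Mul(Add(-22336, -8424), Add(157, -8392))) = Add(Add(30, -372), Mul(-30760, -8235)) = Add(-342, 253308600) = 253308258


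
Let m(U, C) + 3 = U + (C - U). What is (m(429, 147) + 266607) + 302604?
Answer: 569355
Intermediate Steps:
m(U, C) = -3 + C (m(U, C) = -3 + (U + (C - U)) = -3 + C)
(m(429, 147) + 266607) + 302604 = ((-3 + 147) + 266607) + 302604 = (144 + 266607) + 302604 = 266751 + 302604 = 569355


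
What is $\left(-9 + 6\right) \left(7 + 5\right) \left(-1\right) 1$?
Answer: $36$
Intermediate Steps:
$\left(-9 + 6\right) \left(7 + 5\right) \left(-1\right) 1 = \left(-3\right) 12 \left(-1\right) 1 = \left(-36\right) \left(-1\right) 1 = 36 \cdot 1 = 36$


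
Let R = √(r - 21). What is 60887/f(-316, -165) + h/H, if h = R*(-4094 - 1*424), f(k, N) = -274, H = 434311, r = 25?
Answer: -26446369721/119001214 ≈ -222.24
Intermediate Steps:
R = 2 (R = √(25 - 21) = √4 = 2)
h = -9036 (h = 2*(-4094 - 1*424) = 2*(-4094 - 424) = 2*(-4518) = -9036)
60887/f(-316, -165) + h/H = 60887/(-274) - 9036/434311 = 60887*(-1/274) - 9036*1/434311 = -60887/274 - 9036/434311 = -26446369721/119001214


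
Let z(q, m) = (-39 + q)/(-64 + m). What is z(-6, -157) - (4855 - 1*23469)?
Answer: 4113739/221 ≈ 18614.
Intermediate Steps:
z(q, m) = (-39 + q)/(-64 + m)
z(-6, -157) - (4855 - 1*23469) = (-39 - 6)/(-64 - 157) - (4855 - 1*23469) = -45/(-221) - (4855 - 23469) = -1/221*(-45) - 1*(-18614) = 45/221 + 18614 = 4113739/221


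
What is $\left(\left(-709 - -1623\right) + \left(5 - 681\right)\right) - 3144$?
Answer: $-2906$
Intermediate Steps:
$\left(\left(-709 - -1623\right) + \left(5 - 681\right)\right) - 3144 = \left(\left(-709 + 1623\right) - 676\right) - 3144 = \left(914 - 676\right) - 3144 = 238 - 3144 = -2906$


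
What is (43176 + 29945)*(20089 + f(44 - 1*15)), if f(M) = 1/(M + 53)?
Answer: 120452150179/82 ≈ 1.4689e+9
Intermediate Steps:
f(M) = 1/(53 + M)
(43176 + 29945)*(20089 + f(44 - 1*15)) = (43176 + 29945)*(20089 + 1/(53 + (44 - 1*15))) = 73121*(20089 + 1/(53 + (44 - 15))) = 73121*(20089 + 1/(53 + 29)) = 73121*(20089 + 1/82) = 73121*(1647299/82) = 120452150179/82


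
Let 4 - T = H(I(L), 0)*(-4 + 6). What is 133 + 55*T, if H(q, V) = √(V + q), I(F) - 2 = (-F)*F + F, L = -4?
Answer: 353 - 330*I*√2 ≈ 353.0 - 466.69*I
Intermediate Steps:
I(F) = 2 + F - F² (I(F) = 2 + ((-F)*F + F) = 2 + (-F² + F) = 2 + (F - F²) = 2 + F - F²)
T = 4 - 6*I*√2 (T = 4 - √(0 + (2 - 4 - 1*(-4)²))*(-4 + 6) = 4 - √(0 + (2 - 4 - 1*16))*2 = 4 - √(0 + (2 - 4 - 16))*2 = 4 - √(0 - 18)*2 = 4 - √(-18)*2 = 4 - 3*I*√2*2 = 4 - 6*I*√2 ≈ 4.0 - 8.4853*I)
133 + 55*T = 133 + 55*(4 - 6*I*√2) = 133 + (220 - 330*I*√2) = 353 - 330*I*√2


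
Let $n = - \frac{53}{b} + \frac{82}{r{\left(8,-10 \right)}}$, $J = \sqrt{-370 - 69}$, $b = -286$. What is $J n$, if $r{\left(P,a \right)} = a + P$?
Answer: $- \frac{11673 i \sqrt{439}}{286} \approx - 855.16 i$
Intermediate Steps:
$r{\left(P,a \right)} = P + a$
$J = i \sqrt{439}$ ($J = \sqrt{-439} = i \sqrt{439} \approx 20.952 i$)
$n = - \frac{11673}{286}$ ($n = - \frac{53}{-286} + \frac{82}{8 - 10} = \left(-53\right) \left(- \frac{1}{286}\right) + \frac{82}{-2} = \frac{53}{286} + 82 \left(- \frac{1}{2}\right) = \frac{53}{286} - 41 = - \frac{11673}{286} \approx -40.815$)
$J n = i \sqrt{439} \left(- \frac{11673}{286}\right) = - \frac{11673 i \sqrt{439}}{286}$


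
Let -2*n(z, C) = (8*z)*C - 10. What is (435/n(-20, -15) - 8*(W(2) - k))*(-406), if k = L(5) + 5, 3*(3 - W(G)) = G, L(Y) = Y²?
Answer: -64324610/717 ≈ -89714.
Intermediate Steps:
W(G) = 3 - G/3
n(z, C) = 5 - 4*C*z (n(z, C) = -((8*z)*C - 10)/2 = -(8*C*z - 10)/2 = -(-10 + 8*C*z)/2 = 5 - 4*C*z)
k = 30 (k = 5² + 5 = 25 + 5 = 30)
(435/n(-20, -15) - 8*(W(2) - k))*(-406) = (435/(5 - 4*(-15)*(-20)) - 8*((3 - ⅓*2) - 1*30))*(-406) = (435/(5 - 1200) - 8*((3 - ⅔) - 30))*(-406) = (435/(-1195) - 8*(7/3 - 30))*(-406) = (435*(-1/1195) - 8*(-83/3))*(-406) = (-87/239 + 664/3)*(-406) = (158435/717)*(-406) = -64324610/717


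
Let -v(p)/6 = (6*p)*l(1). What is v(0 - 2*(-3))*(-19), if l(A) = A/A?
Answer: 4104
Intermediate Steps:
l(A) = 1
v(p) = -36*p (v(p) = -6*6*p = -36*p)
v(0 - 2*(-3))*(-19) = -36*(0 - 2*(-3))*(-19) = -36*(0 + 6)*(-19) = -36*6*(-19) = -216*(-19) = 4104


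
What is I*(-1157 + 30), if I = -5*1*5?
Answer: 28175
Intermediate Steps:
I = -25 (I = -5*5 = -25)
I*(-1157 + 30) = -25*(-1157 + 30) = -25*(-1127) = 28175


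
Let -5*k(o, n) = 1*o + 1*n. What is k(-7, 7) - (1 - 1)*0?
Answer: 0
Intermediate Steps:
k(o, n) = -n/5 - o/5 (k(o, n) = -(1*o + 1*n)/5 = -(o + n)/5 = -(n + o)/5 = -n/5 - o/5)
k(-7, 7) - (1 - 1)*0 = (-1/5*7 - 1/5*(-7)) - (1 - 1)*0 = (-7/5 + 7/5) - 0*0 = 0 - 1*0 = 0 + 0 = 0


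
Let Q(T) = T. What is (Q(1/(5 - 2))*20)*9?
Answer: 60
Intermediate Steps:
(Q(1/(5 - 2))*20)*9 = (20/(5 - 2))*9 = (20/3)*9 = 60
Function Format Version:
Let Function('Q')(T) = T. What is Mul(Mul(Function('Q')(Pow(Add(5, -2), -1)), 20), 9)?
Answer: 60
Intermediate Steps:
Mul(Mul(Function('Q')(Pow(Add(5, -2), -1)), 20), 9) = Mul(Mul(Pow(Add(5, -2), -1), 20), 9) = Mul(Mul(Pow(3, -1), 20), 9) = Mul(Mul(Rational(1, 3), 20), 9) = Mul(Rational(20, 3), 9) = 60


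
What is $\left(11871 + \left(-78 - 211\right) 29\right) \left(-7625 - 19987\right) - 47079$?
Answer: $-96412959$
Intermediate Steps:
$\left(11871 + \left(-78 - 211\right) 29\right) \left(-7625 - 19987\right) - 47079 = \left(11871 + \left(-78 - 211\right) 29\right) \left(-27612\right) - 47079 = \left(11871 - 8381\right) \left(-27612\right) - 47079 = 3490 \left(-27612\right) - 47079 = -96365880 - 47079 = -96412959$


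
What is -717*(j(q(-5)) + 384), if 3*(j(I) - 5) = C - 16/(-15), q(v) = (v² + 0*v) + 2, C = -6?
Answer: -4166009/15 ≈ -2.7773e+5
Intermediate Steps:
q(v) = 2 + v² (q(v) = (v² + 0) + 2 = v² + 2 = 2 + v²)
j(I) = 151/45 (j(I) = 5 + (-6 - 16/(-15))/3 = 5 + (-6 - 16*(-1/15))/3 = 5 + (-6 + 16/15)/3 = 5 + (⅓)*(-74/15) = 5 - 74/45 = 151/45)
-717*(j(q(-5)) + 384) = -717*(151/45 + 384) = -717*17431/45 = -4166009/15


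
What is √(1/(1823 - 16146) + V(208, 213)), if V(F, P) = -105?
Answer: 2*I*√5385147217/14323 ≈ 10.247*I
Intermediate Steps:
√(1/(1823 - 16146) + V(208, 213)) = √(1/(1823 - 16146) - 105) = √(1/(-14323) - 105) = √(-1/14323 - 105) = √(-1503916/14323) = 2*I*√5385147217/14323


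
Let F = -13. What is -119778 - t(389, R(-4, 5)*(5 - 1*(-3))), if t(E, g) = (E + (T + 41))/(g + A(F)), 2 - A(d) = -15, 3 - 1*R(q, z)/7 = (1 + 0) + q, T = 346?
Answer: -42282410/353 ≈ -1.1978e+5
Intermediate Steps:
R(q, z) = 14 - 7*q (R(q, z) = 21 - 7*((1 + 0) + q) = 21 - 7*(1 + q) = 21 + (-7 - 7*q) = 14 - 7*q)
A(d) = 17 (A(d) = 2 - 1*(-15) = 2 + 15 = 17)
t(E, g) = (387 + E)/(17 + g) (t(E, g) = (E + (346 + 41))/(g + 17) = (E + 387)/(17 + g) = (387 + E)/(17 + g))
-119778 - t(389, R(-4, 5)*(5 - 1*(-3))) = -119778 - (387 + 389)/(17 + (14 - 7*(-4))*(5 - 1*(-3))) = -119778 - 776/(17 + (14 + 28)*(5 + 3)) = -119778 - 776/(17 + 42*8) = -119778 - 776/(17 + 336) = -119778 - 776/353 = -42282410/353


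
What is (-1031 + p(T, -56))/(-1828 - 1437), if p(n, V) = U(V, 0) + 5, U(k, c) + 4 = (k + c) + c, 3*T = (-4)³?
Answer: 1086/3265 ≈ 0.33262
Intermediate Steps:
T = -64/3 (T = (⅓)*(-4)³ = (⅓)*(-64) = -64/3 ≈ -21.333)
U(k, c) = -4 + k + 2*c (U(k, c) = -4 + ((k + c) + c) = -4 + ((c + k) + c) = -4 + (k + 2*c) = -4 + k + 2*c)
p(n, V) = 1 + V (p(n, V) = (-4 + V + 2*0) + 5 = (-4 + V + 0) + 5 = (-4 + V) + 5 = 1 + V)
(-1031 + p(T, -56))/(-1828 - 1437) = (-1031 + (1 - 56))/(-1828 - 1437) = (-1031 - 55)/(-3265) = -1086*(-1/3265) = 1086/3265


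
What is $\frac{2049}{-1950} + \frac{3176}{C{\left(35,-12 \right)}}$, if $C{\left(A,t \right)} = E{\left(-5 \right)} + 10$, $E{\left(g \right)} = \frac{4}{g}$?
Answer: $\frac{5145291}{14950} \approx 344.17$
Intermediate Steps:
$C{\left(A,t \right)} = \frac{46}{5}$ ($C{\left(A,t \right)} = \frac{4}{-5} + 10 = 4 \left(- \frac{1}{5}\right) + 10 = - \frac{4}{5} + 10 = \frac{46}{5}$)
$\frac{2049}{-1950} + \frac{3176}{C{\left(35,-12 \right)}} = \frac{2049}{-1950} + \frac{3176}{\frac{46}{5}} = 2049 \left(- \frac{1}{1950}\right) + 3176 \cdot \frac{5}{46} = - \frac{683}{650} + \frac{7940}{23} = \frac{5145291}{14950}$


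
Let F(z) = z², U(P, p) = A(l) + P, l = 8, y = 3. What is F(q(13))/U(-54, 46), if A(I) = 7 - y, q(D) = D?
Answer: -169/50 ≈ -3.3800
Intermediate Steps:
A(I) = 4 (A(I) = 7 - 1*3 = 7 - 3 = 4)
U(P, p) = 4 + P
F(q(13))/U(-54, 46) = 13²/(4 - 54) = 169/(-50) = 169*(-1/50) = -169/50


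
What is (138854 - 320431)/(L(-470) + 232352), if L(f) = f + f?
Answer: -181577/231412 ≈ -0.78465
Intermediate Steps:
L(f) = 2*f
(138854 - 320431)/(L(-470) + 232352) = (138854 - 320431)/(2*(-470) + 232352) = -181577/(-940 + 232352) = -181577/231412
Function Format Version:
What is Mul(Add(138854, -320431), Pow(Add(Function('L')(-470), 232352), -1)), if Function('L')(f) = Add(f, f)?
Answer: Rational(-181577, 231412) ≈ -0.78465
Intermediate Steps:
Function('L')(f) = Mul(2, f)
Mul(Add(138854, -320431), Pow(Add(Function('L')(-470), 232352), -1)) = Mul(Add(138854, -320431), Pow(Add(Mul(2, -470), 232352), -1)) = Mul(-181577, Pow(Add(-940, 232352), -1)) = Mul(-181577, Pow(231412, -1)) = Mul(-181577, Rational(1, 231412)) = Rational(-181577, 231412)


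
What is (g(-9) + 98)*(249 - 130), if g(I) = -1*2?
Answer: 11424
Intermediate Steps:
g(I) = -2
(g(-9) + 98)*(249 - 130) = (-2 + 98)*(249 - 130) = 96*119 = 11424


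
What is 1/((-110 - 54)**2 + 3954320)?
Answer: 1/3981216 ≈ 2.5118e-7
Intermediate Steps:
1/((-110 - 54)**2 + 3954320) = 1/((-164)**2 + 3954320) = 1/(26896 + 3954320) = 1/3981216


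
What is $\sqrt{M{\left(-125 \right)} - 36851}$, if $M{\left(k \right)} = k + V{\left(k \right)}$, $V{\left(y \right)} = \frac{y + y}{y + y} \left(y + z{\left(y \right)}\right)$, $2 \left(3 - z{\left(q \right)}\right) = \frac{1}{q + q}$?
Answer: $\frac{7 i \sqrt{1892755}}{50} \approx 192.61 i$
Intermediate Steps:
$z{\left(q \right)} = 3 - \frac{1}{4 q}$ ($z{\left(q \right)} = 3 - \frac{1}{2 \left(q + q\right)} = 3 - \frac{1}{2 \cdot 2 q} = 3 - \frac{\frac{1}{2} \frac{1}{q}}{2} = 3 - \frac{1}{4 q}$)
$V{\left(y \right)} = 3 + y - \frac{1}{4 y}$ ($V{\left(y \right)} = \frac{y + y}{y + y} \left(y + \left(3 - \frac{1}{4 y}\right)\right) = \frac{2 y}{2 y} \left(3 + y - \frac{1}{4 y}\right) = 2 y \frac{1}{2 y} \left(3 + y - \frac{1}{4 y}\right) = 1 \left(3 + y - \frac{1}{4 y}\right) = 3 + y - \frac{1}{4 y}$)
$M{\left(k \right)} = 3 + 2 k - \frac{1}{4 k}$ ($M{\left(k \right)} = k + \left(3 + k - \frac{1}{4 k}\right) = 3 + 2 k - \frac{1}{4 k}$)
$\sqrt{M{\left(-125 \right)} - 36851} = \sqrt{\left(3 + 2 \left(-125\right) - \frac{1}{4 \left(-125\right)}\right) - 36851} = \sqrt{\left(3 - 250 - - \frac{1}{500}\right) - 36851} = \sqrt{\left(3 - 250 + \frac{1}{500}\right) - 36851} = \sqrt{- \frac{123499}{500} - 36851} = \sqrt{- \frac{18548999}{500}} = \frac{7 i \sqrt{1892755}}{50}$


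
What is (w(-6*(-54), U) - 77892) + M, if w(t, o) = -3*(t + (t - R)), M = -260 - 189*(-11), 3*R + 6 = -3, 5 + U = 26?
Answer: -78026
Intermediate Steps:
U = 21 (U = -5 + 26 = 21)
R = -3 (R = -2 + (⅓)*(-3) = -2 - 1 = -3)
M = 1819 (M = -260 + 2079 = 1819)
w(t, o) = -9 - 6*t (w(t, o) = -3*(t + (t - 1*(-3))) = -3*(t + (t + 3)) = -3*(t + (3 + t)) = -3*(3 + 2*t) = -9 - 6*t)
(w(-6*(-54), U) - 77892) + M = ((-9 - (-36)*(-54)) - 77892) + 1819 = ((-9 - 6*324) - 77892) + 1819 = ((-9 - 1944) - 77892) + 1819 = (-1953 - 77892) + 1819 = -79845 + 1819 = -78026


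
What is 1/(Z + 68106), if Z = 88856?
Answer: 1/156962 ≈ 6.3710e-6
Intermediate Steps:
1/(Z + 68106) = 1/(88856 + 68106) = 1/156962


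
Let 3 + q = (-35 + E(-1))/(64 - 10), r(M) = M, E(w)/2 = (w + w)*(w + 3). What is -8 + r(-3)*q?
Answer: 61/18 ≈ 3.3889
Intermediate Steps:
E(w) = 4*w*(3 + w) (E(w) = 2*((w + w)*(w + 3)) = 2*((2*w)*(3 + w)) = 2*(2*w*(3 + w)) = 4*w*(3 + w))
q = -205/54 (q = -3 + (-35 + 4*(-1)*(3 - 1))/(64 - 10) = -3 + (-35 + 4*(-1)*2)/54 = -3 + (-35 - 8)*(1/54) = -3 - 43*1/54 = -3 - 43/54 = -205/54 ≈ -3.7963)
-8 + r(-3)*q = -8 - 3*(-205/54) = -8 + 205/18 = 61/18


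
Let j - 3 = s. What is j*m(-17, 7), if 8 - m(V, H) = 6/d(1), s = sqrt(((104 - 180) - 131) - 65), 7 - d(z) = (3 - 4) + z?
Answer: 150/7 + 200*I*sqrt(17)/7 ≈ 21.429 + 117.8*I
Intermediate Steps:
d(z) = 8 - z (d(z) = 7 - ((3 - 4) + z) = 7 - (-1 + z) = 7 + (1 - z) = 8 - z)
s = 4*I*sqrt(17) (s = sqrt((-76 - 131) - 65) = sqrt(-207 - 65) = sqrt(-272) = 4*I*sqrt(17) ≈ 16.492*I)
m(V, H) = 50/7 (m(V, H) = 8 - 6/(8 - 1*1) = 8 - 6/(8 - 1) = 8 - 6/7 = 50/7)
j = 3 + 4*I*sqrt(17) ≈ 3.0 + 16.492*I
j*m(-17, 7) = (3 + 4*I*sqrt(17))*(50/7) = 150/7 + 200*I*sqrt(17)/7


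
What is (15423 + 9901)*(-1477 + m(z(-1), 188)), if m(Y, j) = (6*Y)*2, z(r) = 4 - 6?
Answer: -38011324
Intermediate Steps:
z(r) = -2
m(Y, j) = 12*Y
(15423 + 9901)*(-1477 + m(z(-1), 188)) = (15423 + 9901)*(-1477 + 12*(-2)) = 25324*(-1477 - 24) = 25324*(-1501) = -38011324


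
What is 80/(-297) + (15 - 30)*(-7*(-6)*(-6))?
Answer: 1122580/297 ≈ 3779.7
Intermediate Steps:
80/(-297) + (15 - 30)*(-7*(-6)*(-6)) = 80*(-1/297) - 630*(-6) = -80/297 - 15*(-252) = -80/297 + 3780 = 1122580/297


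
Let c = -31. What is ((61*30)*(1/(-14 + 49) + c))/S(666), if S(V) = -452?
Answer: 99186/791 ≈ 125.39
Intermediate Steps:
((61*30)*(1/(-14 + 49) + c))/S(666) = ((61*30)*(1/(-14 + 49) - 31))/(-452) = (1830*(1/35 - 31))*(-1/452) = (1830*(-1084/35))*(-1/452) = -396744/7*(-1/452) = 99186/791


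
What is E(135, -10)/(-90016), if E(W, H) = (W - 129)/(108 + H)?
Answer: -3/4410784 ≈ -6.8015e-7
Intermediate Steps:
E(W, H) = (-129 + W)/(108 + H)
E(135, -10)/(-90016) = ((-129 + 135)/(108 - 10))/(-90016) = (6/98)*(-1/90016) = ((1/98)*6)*(-1/90016) = (3/49)*(-1/90016) = -3/4410784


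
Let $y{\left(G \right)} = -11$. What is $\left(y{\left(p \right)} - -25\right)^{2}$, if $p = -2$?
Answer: $196$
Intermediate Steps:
$\left(y{\left(p \right)} - -25\right)^{2} = \left(-11 - -25\right)^{2} = \left(-11 + 25\right)^{2} = 14^{2} = 196$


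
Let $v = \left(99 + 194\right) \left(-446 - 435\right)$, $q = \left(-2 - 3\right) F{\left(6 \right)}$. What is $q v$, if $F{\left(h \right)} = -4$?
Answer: $-5162660$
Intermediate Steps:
$q = 20$ ($q = \left(-2 - 3\right) \left(-4\right) = \left(-5\right) \left(-4\right) = 20$)
$v = -258133$ ($v = 293 \left(-881\right) = -258133$)
$q v = 20 \left(-258133\right) = -5162660$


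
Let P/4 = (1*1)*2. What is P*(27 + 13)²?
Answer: 12800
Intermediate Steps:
P = 8 (P = 4*((1*1)*2) = 4*(1*2) = 4*2 = 8)
P*(27 + 13)² = 8*(27 + 13)² = 8*40² = 8*1600 = 12800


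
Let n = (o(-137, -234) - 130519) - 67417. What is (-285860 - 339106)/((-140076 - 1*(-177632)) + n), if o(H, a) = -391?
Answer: 624966/160771 ≈ 3.8873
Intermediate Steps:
n = -198327 (n = (-391 - 130519) - 67417 = -130910 - 67417 = -198327)
(-285860 - 339106)/((-140076 - 1*(-177632)) + n) = (-285860 - 339106)/((-140076 - 1*(-177632)) - 198327) = -624966/((-140076 + 177632) - 198327) = -624966/(37556 - 198327) = -624966/(-160771) = -624966*(-1/160771) = 624966/160771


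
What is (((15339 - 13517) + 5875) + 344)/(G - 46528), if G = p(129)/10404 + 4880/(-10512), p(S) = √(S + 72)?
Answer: -215811800173954073232/1248773986456668207607 - 445816487556*√201/1248773986456668207607 ≈ -0.17282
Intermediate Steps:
p(S) = √(72 + S)
G = -305/657 + √201/10404 (G = √(72 + 129)/10404 + 4880/(-10512) = √201*(1/10404) + 4880*(-1/10512) = √201/10404 - 305/657 = -305/657 + √201/10404 ≈ -0.46287)
(((15339 - 13517) + 5875) + 344)/(G - 46528) = (((15339 - 13517) + 5875) + 344)/((-305/657 + √201/10404) - 46528) = ((1822 + 5875) + 344)/(-30569201/657 + √201/10404) = (7697 + 344)/(-30569201/657 + √201/10404) = 8041/(-30569201/657 + √201/10404)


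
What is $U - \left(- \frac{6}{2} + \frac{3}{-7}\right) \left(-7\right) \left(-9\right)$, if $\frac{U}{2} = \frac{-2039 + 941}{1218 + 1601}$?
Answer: $\frac{606708}{2819} \approx 215.22$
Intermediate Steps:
$U = - \frac{2196}{2819}$ ($U = 2 \frac{-2039 + 941}{1218 + 1601} = 2 \left(- \frac{1098}{2819}\right) = - \frac{2196}{2819} \approx -0.779$)
$U - \left(- \frac{6}{2} + \frac{3}{-7}\right) \left(-7\right) \left(-9\right) = - \frac{2196}{2819} - \left(- \frac{6}{2} + \frac{3}{-7}\right) \left(-7\right) \left(-9\right) = - \frac{2196}{2819} - \left(\left(-6\right) \frac{1}{2} + 3 \left(- \frac{1}{7}\right)\right) \left(-7\right) \left(-9\right) = - \frac{2196}{2819} - \left(-3 - \frac{3}{7}\right) \left(-7\right) \left(-9\right) = - \frac{2196}{2819} - \left(- \frac{24}{7}\right) \left(-7\right) \left(-9\right) = - \frac{2196}{2819} - 24 \left(-9\right) = - \frac{2196}{2819} - -216 = - \frac{2196}{2819} + 216 = \frac{606708}{2819}$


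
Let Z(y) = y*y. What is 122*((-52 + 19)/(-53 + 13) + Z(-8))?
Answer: 158173/20 ≈ 7908.6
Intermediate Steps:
Z(y) = y²
122*((-52 + 19)/(-53 + 13) + Z(-8)) = 122*((-52 + 19)/(-53 + 13) + (-8)²) = 122*(-33/(-40) + 64) = 122*(-33*(-1/40) + 64) = 122*(33/40 + 64) = 122*(2593/40) = 158173/20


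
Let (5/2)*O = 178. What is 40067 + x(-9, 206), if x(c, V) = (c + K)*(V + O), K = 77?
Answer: 294583/5 ≈ 58917.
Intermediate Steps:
O = 356/5 (O = (⅖)*178 = 356/5 ≈ 71.200)
x(c, V) = (77 + c)*(356/5 + V) (x(c, V) = (c + 77)*(V + 356/5) = (77 + c)*(356/5 + V))
40067 + x(-9, 206) = 40067 + (27412/5 + 77*206 + (356/5)*(-9) + 206*(-9)) = 40067 + (27412/5 + 15862 - 3204/5 - 1854) = 40067 + 94248/5 = 294583/5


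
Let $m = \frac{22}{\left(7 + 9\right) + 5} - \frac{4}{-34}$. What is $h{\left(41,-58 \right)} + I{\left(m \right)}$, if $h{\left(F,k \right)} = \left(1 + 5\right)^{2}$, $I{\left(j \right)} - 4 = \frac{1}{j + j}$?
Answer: $\frac{33637}{832} \approx 40.429$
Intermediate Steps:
$m = \frac{416}{357}$ ($m = \frac{22}{16 + 5} - - \frac{2}{17} = \frac{22}{21} + \frac{2}{17} = \frac{416}{357} \approx 1.1653$)
$I{\left(j \right)} = 4 + \frac{1}{2 j}$ ($I{\left(j \right)} = 4 + \frac{1}{j + j} = 4 + \frac{1}{2 j}$)
$h{\left(F,k \right)} = 36$ ($h{\left(F,k \right)} = 6^{2} = 36$)
$h{\left(41,-58 \right)} + I{\left(m \right)} = 36 + \left(4 + \frac{1}{2 \cdot \frac{416}{357}}\right) = 36 + \left(4 + \frac{1}{2} \cdot \frac{357}{416}\right) = 36 + \left(4 + \frac{357}{832}\right) = 36 + \frac{3685}{832} = \frac{33637}{832}$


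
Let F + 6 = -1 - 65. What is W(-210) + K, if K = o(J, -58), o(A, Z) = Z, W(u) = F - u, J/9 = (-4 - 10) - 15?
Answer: 80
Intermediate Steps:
F = -72 (F = -6 + (-1 - 65) = -6 - 66 = -72)
J = -261 (J = 9*((-4 - 10) - 15) = 9*(-14 - 15) = 9*(-29) = -261)
W(u) = -72 - u
K = -58
W(-210) + K = (-72 - 1*(-210)) - 58 = (-72 + 210) - 58 = 138 - 58 = 80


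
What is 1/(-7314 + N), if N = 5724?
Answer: -1/1590 ≈ -0.00062893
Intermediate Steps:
1/(-7314 + N) = 1/(-7314 + 5724) = 1/(-1590) = -1/1590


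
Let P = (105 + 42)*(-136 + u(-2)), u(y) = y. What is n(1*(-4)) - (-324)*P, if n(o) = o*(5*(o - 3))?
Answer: -6572524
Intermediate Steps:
n(o) = o*(-15 + 5*o) (n(o) = o*(5*(-3 + o)) = o*(-15 + 5*o))
P = -20286 (P = (105 + 42)*(-136 - 2) = 147*(-138) = -20286)
n(1*(-4)) - (-324)*P = 5*(1*(-4))*(-3 + 1*(-4)) - (-324)*(-20286) = 5*(-4)*(-3 - 4) - 324*20286 = 5*(-4)*(-7) - 6572664 = 140 - 6572664 = -6572524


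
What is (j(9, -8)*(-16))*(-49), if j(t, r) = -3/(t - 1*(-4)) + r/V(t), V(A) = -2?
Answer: 38416/13 ≈ 2955.1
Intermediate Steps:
j(t, r) = -3/(4 + t) - r/2 (j(t, r) = -3/(t - 1*(-4)) + r/(-2) = -3/(t + 4) + r*(-1/2) = -3/(4 + t) - r/2)
(j(9, -8)*(-16))*(-49) = (((-6 - 4*(-8) - 1*(-8)*9)/(2*(4 + 9)))*(-16))*(-49) = (((1/2)*(-6 + 32 + 72)/13)*(-16))*(-49) = (((1/2)*(1/13)*98)*(-16))*(-49) = ((49/13)*(-16))*(-49) = -784/13*(-49) = 38416/13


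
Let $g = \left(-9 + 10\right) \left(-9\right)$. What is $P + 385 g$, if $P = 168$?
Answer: $-3297$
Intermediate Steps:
$g = -9$ ($g = 1 \left(-9\right) = -9$)
$P + 385 g = 168 + 385 \left(-9\right) = 168 - 3465 = -3297$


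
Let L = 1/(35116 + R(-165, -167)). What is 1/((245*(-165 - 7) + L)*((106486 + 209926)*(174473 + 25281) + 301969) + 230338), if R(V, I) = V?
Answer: -34951/93090345555604833325 ≈ -3.7545e-16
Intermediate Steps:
L = 1/34951 (L = 1/(35116 - 165) = 1/34951 ≈ 2.8611e-5)
1/((245*(-165 - 7) + L)*((106486 + 209926)*(174473 + 25281) + 301969) + 230338) = 1/((245*(-165 - 7) + 1/34951)*((106486 + 209926)*(174473 + 25281) + 301969) + 230338) = 1/((245*(-172) + 1/34951)*(316412*199754 + 301969) + 230338) = 1/((-42140 + 1/34951)*(63204562648 + 301969) + 230338) = 1/(-1472835139/34951*63204864617 + 230338) = 1/(-93090345563655376763/34951 + 230338) = 1/(-93090345555604833325/34951) = -34951/93090345555604833325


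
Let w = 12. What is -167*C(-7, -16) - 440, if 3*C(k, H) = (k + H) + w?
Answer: 517/3 ≈ 172.33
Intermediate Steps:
C(k, H) = 4 + H/3 + k/3 (C(k, H) = ((k + H) + 12)/3 = ((H + k) + 12)/3 = (12 + H + k)/3 = 4 + H/3 + k/3)
-167*C(-7, -16) - 440 = -167*(4 + (⅓)*(-16) + (⅓)*(-7)) - 440 = -167*(4 - 16/3 - 7/3) - 440 = -167*(-11/3) - 440 = 1837/3 - 440 = 517/3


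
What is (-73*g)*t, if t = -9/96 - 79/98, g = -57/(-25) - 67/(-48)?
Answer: 454346233/1881600 ≈ 241.47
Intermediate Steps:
g = 4411/1200 (g = -57*(-1/25) - 67*(-1/48) = 57/25 + 67/48 = 4411/1200 ≈ 3.6758)
t = -1411/1568 (t = -9*1/96 - 79*1/98 = -3/32 - 79/98 = -1411/1568 ≈ -0.89987)
(-73*g)*t = -73*4411/1200*(-1411/1568) = -322003/1200*(-1411/1568) = 454346233/1881600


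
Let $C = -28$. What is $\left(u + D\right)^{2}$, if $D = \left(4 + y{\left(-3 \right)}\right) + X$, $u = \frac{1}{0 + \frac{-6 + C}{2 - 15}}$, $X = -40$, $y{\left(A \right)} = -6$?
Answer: $\frac{2002225}{1156} \approx 1732.0$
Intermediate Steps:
$u = \frac{13}{34}$ ($u = \frac{1}{0 + \frac{-6 - 28}{2 - 15}} = \frac{1}{0 - \frac{34}{-13}} = \frac{1}{0 - - \frac{34}{13}} = \frac{1}{0 + \frac{34}{13}} = \frac{1}{\frac{34}{13}} = \frac{13}{34} \approx 0.38235$)
$D = -42$ ($D = \left(4 - 6\right) - 40 = -2 - 40 = -42$)
$\left(u + D\right)^{2} = \left(\frac{13}{34} - 42\right)^{2} = \left(- \frac{1415}{34}\right)^{2} = \frac{2002225}{1156}$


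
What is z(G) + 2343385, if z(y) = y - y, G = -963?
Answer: 2343385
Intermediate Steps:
z(y) = 0
z(G) + 2343385 = 0 + 2343385 = 2343385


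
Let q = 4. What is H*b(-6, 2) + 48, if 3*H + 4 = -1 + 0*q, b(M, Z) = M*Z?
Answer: 68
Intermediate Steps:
H = -5/3 (H = -4/3 + (-1 + 0*4)/3 = -4/3 + (-1 + 0)/3 = -4/3 + (⅓)*(-1) = -4/3 - ⅓ = -5/3 ≈ -1.6667)
H*b(-6, 2) + 48 = -(-10)*2 + 48 = -5/3*(-12) + 48 = 20 + 48 = 68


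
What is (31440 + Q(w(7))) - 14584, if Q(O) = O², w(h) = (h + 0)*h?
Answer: 19257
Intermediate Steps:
w(h) = h² (w(h) = h*h = h²)
(31440 + Q(w(7))) - 14584 = (31440 + (7²)²) - 14584 = (31440 + 49²) - 14584 = (31440 + 2401) - 14584 = 33841 - 14584 = 19257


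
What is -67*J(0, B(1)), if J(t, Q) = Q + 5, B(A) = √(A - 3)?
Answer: -335 - 67*I*√2 ≈ -335.0 - 94.752*I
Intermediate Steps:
B(A) = √(-3 + A)
J(t, Q) = 5 + Q
-67*J(0, B(1)) = -67*(5 + √(-3 + 1)) = -67*(5 + √(-2)) = -67*(5 + I*√2) = -335 - 67*I*√2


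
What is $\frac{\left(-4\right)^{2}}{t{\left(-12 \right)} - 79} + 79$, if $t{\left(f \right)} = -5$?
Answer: $\frac{1655}{21} \approx 78.81$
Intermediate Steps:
$\frac{\left(-4\right)^{2}}{t{\left(-12 \right)} - 79} + 79 = \frac{\left(-4\right)^{2}}{-5 - 79} + 79 = \frac{16}{-84} + 79 = 16 \left(- \frac{1}{84}\right) + 79 = - \frac{4}{21} + 79 = \frac{1655}{21}$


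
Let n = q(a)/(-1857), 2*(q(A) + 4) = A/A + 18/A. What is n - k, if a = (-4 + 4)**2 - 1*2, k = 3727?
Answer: -6921031/1857 ≈ -3727.0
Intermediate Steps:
a = -2 (a = 0**2 - 2 = 0 - 2 = -2)
q(A) = -7/2 + 9/A (q(A) = -4 + (A/A + 18/A)/2 = -4 + (1 + 18/A)/2 = -4 + (1/2 + 9/A) = -7/2 + 9/A)
n = 8/1857 (n = (-7/2 + 9/(-2))/(-1857) = (-7/2 + 9*(-1/2))*(-1/1857) = (-7/2 - 9/2)*(-1/1857) = -8*(-1/1857) = 8/1857 ≈ 0.0043080)
n - k = 8/1857 - 1*3727 = 8/1857 - 3727 = -6921031/1857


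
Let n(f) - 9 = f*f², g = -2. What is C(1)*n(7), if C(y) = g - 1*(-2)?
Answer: 0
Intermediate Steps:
C(y) = 0 (C(y) = -2 - 1*(-2) = -2 + 2 = 0)
n(f) = 9 + f³ (n(f) = 9 + f*f² = 9 + f³)
C(1)*n(7) = 0*(9 + 7³) = 0*(9 + 343) = 0*352 = 0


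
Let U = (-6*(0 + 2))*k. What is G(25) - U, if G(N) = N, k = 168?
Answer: 2041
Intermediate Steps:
U = -2016 (U = -6*(0 + 2)*168 = -6*2*168 = -12*168 = -2016)
G(25) - U = 25 - 1*(-2016) = 25 + 2016 = 2041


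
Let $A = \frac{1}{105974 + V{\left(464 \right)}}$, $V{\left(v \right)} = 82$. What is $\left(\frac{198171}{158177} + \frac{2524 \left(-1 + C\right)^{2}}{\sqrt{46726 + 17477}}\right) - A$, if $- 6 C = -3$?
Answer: $\frac{21017065399}{16775619912} + \frac{631 \sqrt{64203}}{64203} \approx 3.7431$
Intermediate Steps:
$C = \frac{1}{2}$ ($C = \left(- \frac{1}{6}\right) \left(-3\right) = \frac{1}{2} \approx 0.5$)
$A = \frac{1}{106056}$ ($A = \frac{1}{105974 + 82} = \frac{1}{106056} \approx 9.429 \cdot 10^{-6}$)
$\left(\frac{198171}{158177} + \frac{2524 \left(-1 + C\right)^{2}}{\sqrt{46726 + 17477}}\right) - A = \left(\frac{198171}{158177} + \frac{2524 \left(-1 + \frac{1}{2}\right)^{2}}{\sqrt{46726 + 17477}}\right) - \frac{1}{106056} = \left(198171 \cdot \frac{1}{158177} + \frac{2524 \left(- \frac{1}{2}\right)^{2}}{\sqrt{64203}}\right) - \frac{1}{106056} = \left(\frac{198171}{158177} + 2524 \cdot \frac{1}{4} \frac{\sqrt{64203}}{64203}\right) - \frac{1}{106056} = \left(\frac{198171}{158177} + 631 \frac{\sqrt{64203}}{64203}\right) - \frac{1}{106056} = \left(\frac{198171}{158177} + \frac{631 \sqrt{64203}}{64203}\right) - \frac{1}{106056} = \frac{21017065399}{16775619912} + \frac{631 \sqrt{64203}}{64203}$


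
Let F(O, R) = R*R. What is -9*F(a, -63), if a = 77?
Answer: -35721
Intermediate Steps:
F(O, R) = R**2
-9*F(a, -63) = -9*(-63)**2 = -9*3969 = -35721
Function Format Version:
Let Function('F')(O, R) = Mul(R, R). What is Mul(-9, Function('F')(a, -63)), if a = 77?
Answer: -35721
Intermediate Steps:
Function('F')(O, R) = Pow(R, 2)
Mul(-9, Function('F')(a, -63)) = Mul(-9, Pow(-63, 2)) = Mul(-9, 3969) = -35721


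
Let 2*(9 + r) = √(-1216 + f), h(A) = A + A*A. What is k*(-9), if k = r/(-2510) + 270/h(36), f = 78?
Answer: -86211/46435 + 9*I*√1138/5020 ≈ -1.8566 + 0.06048*I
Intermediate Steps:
h(A) = A + A²
r = -9 + I*√1138/2 (r = -9 + √(-1216 + 78)/2 = -9 + √(-1138)/2 = -9 + (I*√1138)/2 = -9 + I*√1138/2 ≈ -9.0 + 16.867*I)
k = 9579/46435 - I*√1138/5020 (k = (-9 + I*√1138/2)/(-2510) + 270/((36*(1 + 36))) = (-9 + I*√1138/2)*(-1/2510) + 270/((36*37)) = (9/2510 - I*√1138/5020) + 270/1332 = (9/2510 - I*√1138/5020) + 270*(1/1332) = (9/2510 - I*√1138/5020) + 15/74 = 9579/46435 - I*√1138/5020 ≈ 0.20629 - 0.00672*I)
k*(-9) = (9579/46435 - I*√1138/5020)*(-9) = -86211/46435 + 9*I*√1138/5020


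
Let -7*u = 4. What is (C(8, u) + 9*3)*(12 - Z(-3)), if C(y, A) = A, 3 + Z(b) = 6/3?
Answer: 2405/7 ≈ 343.57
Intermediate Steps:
u = -4/7 (u = -⅐*4 = -4/7 ≈ -0.57143)
Z(b) = -1 (Z(b) = -3 + 6/3 = -3 + 6*(⅓) = -3 + 2 = -1)
(C(8, u) + 9*3)*(12 - Z(-3)) = (-4/7 + 9*3)*(12 - 1*(-1)) = (-4/7 + 27)*(12 + 1) = (185/7)*13 = 2405/7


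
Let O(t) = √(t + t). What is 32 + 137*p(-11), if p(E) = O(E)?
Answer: 32 + 137*I*√22 ≈ 32.0 + 642.59*I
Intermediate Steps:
O(t) = √2*√t (O(t) = √(2*t) = √2*√t)
p(E) = √2*√E
32 + 137*p(-11) = 32 + 137*(√2*√(-11)) = 32 + 137*(√2*(I*√11)) = 32 + 137*(I*√22) = 32 + 137*I*√22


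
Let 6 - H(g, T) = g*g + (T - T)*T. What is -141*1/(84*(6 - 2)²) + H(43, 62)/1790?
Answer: -454897/400960 ≈ -1.1345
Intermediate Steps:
H(g, T) = 6 - g² (H(g, T) = 6 - (g*g + (T - T)*T) = 6 - (g² + 0*T) = 6 - (g² + 0) = 6 - g²)
-141*1/(84*(6 - 2)²) + H(43, 62)/1790 = -141*1/(84*(6 - 2)²) + (6 - 1*43²)/1790 = -141/(84*4²) + (6 - 1*1849)*(1/1790) = -141/(84*16) + (6 - 1849)*(1/1790) = -141/1344 - 1843*1/1790 = -141*1/1344 - 1843/1790 = -47/448 - 1843/1790 = -454897/400960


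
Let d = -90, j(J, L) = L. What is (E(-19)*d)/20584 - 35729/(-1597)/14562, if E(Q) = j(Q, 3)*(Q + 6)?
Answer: 20590574969/119672875044 ≈ 0.17206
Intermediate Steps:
E(Q) = 18 + 3*Q (E(Q) = 3*(Q + 6) = 3*(6 + Q) = 18 + 3*Q)
(E(-19)*d)/20584 - 35729/(-1597)/14562 = ((18 + 3*(-19))*(-90))/20584 - 35729/(-1597)/14562 = ((18 - 57)*(-90))*(1/20584) - 35729*(-1/1597)*(1/14562) = -39*(-90)*(1/20584) + (35729/1597)*(1/14562) = 3510*(1/20584) + 35729/23255514 = 1755/10292 + 35729/23255514 = 20590574969/119672875044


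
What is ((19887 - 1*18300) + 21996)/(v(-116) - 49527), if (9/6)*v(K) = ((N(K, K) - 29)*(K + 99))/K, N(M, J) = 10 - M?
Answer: -4103442/8616049 ≈ -0.47626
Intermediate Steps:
v(K) = 2*(-19 - K)*(99 + K)/(3*K) (v(K) = 2*((((10 - K) - 29)*(K + 99))/K)/3 = 2*(((-19 - K)*(99 + K))/K)/3 = 2*((-19 - K)*(99 + K)/K)/3 = 2*(-19 - K)*(99 + K)/(3*K))
((19887 - 1*18300) + 21996)/(v(-116) - 49527) = ((19887 - 1*18300) + 21996)/((-236/3 - 1254/(-116) - ⅔*(-116)) - 49527) = ((19887 - 18300) + 21996)/((-236/3 - 1254*(-1/116) + 232/3) - 49527) = (1587 + 21996)/((-236/3 + 627/58 + 232/3) - 49527) = 23583/(1649/174 - 49527) = 23583/(-8616049/174) = 23583*(-174/8616049) = -4103442/8616049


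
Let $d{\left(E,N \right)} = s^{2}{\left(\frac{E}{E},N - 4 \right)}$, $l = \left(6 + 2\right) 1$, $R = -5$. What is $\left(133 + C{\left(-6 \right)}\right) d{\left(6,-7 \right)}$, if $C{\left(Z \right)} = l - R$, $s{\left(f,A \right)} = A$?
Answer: $17666$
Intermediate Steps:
$l = 8$ ($l = 8 \cdot 1 = 8$)
$C{\left(Z \right)} = 13$ ($C{\left(Z \right)} = 8 - -5 = 8 + 5 = 13$)
$d{\left(E,N \right)} = \left(-4 + N\right)^{2}$ ($d{\left(E,N \right)} = \left(N - 4\right)^{2} = \left(-4 + N\right)^{2}$)
$\left(133 + C{\left(-6 \right)}\right) d{\left(6,-7 \right)} = \left(133 + 13\right) \left(-4 - 7\right)^{2} = 146 \left(-11\right)^{2} = 146 \cdot 121 = 17666$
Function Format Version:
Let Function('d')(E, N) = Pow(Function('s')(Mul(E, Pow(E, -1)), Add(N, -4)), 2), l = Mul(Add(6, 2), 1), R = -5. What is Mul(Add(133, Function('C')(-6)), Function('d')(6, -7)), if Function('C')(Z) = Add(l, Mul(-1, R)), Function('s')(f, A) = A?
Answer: 17666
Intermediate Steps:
l = 8 (l = Mul(8, 1) = 8)
Function('C')(Z) = 13 (Function('C')(Z) = Add(8, Mul(-1, -5)) = Add(8, 5) = 13)
Function('d')(E, N) = Pow(Add(-4, N), 2) (Function('d')(E, N) = Pow(Add(N, -4), 2) = Pow(Add(-4, N), 2))
Mul(Add(133, Function('C')(-6)), Function('d')(6, -7)) = Mul(Add(133, 13), Pow(Add(-4, -7), 2)) = Mul(146, Pow(-11, 2)) = Mul(146, 121) = 17666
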